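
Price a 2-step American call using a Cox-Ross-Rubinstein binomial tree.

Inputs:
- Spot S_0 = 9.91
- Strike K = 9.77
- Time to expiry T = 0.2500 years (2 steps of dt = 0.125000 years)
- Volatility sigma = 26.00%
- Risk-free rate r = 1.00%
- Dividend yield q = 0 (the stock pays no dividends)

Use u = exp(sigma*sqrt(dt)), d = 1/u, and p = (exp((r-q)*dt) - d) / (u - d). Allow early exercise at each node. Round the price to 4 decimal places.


Answer: Price = V(0,0) = 0.5695

Derivation:
dt = T/N = 0.125000
u = exp(sigma*sqrt(dt)) = 1.096281; d = 1/u = 0.912175
p = (exp((r-q)*dt) - d) / (u - d) = 0.483829
Discount per step: exp(-r*dt) = 0.998751
Stock lattice S(k, i) with i counting down-moves:
  k=0: S(0,0) = 9.9100
  k=1: S(1,0) = 10.8641; S(1,1) = 9.0397
  k=2: S(2,0) = 11.9102; S(2,1) = 9.9100; S(2,2) = 8.2457
Terminal payoffs V(N, i) = max(S_T - K, 0):
  V(2,0) = 2.140164; V(2,1) = 0.140000; V(2,2) = 0.000000
Backward induction: V(k, i) = exp(-r*dt) * [p * V(k+1, i) + (1-p) * V(k+1, i+1)]; then take max(V_cont, immediate exercise) for American.
  V(1,0) = exp(-r*dt) * [p*2.140164 + (1-p)*0.140000] = 1.106353; exercise = 1.094148; V(1,0) = max -> 1.106353
  V(1,1) = exp(-r*dt) * [p*0.140000 + (1-p)*0.000000] = 0.067651; exercise = 0.000000; V(1,1) = max -> 0.067651
  V(0,0) = exp(-r*dt) * [p*1.106353 + (1-p)*0.067651] = 0.569493; exercise = 0.140000; V(0,0) = max -> 0.569493


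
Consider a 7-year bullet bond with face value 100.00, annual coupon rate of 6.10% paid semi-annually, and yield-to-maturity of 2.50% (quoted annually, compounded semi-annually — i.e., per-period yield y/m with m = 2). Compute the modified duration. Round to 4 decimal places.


Answer: Modified duration = 5.8655

Derivation:
Coupon per period c = face * coupon_rate / m = 3.050000
Periods per year m = 2; per-period yield y/m = 0.012500
Number of cashflows N = 14
Cashflows (t years, CF_t, discount factor 1/(1+y/m)^(m*t), PV):
  t = 0.5000: CF_t = 3.050000, DF = 0.987654, PV = 3.012346
  t = 1.0000: CF_t = 3.050000, DF = 0.975461, PV = 2.975156
  t = 1.5000: CF_t = 3.050000, DF = 0.963418, PV = 2.938426
  t = 2.0000: CF_t = 3.050000, DF = 0.951524, PV = 2.902149
  t = 2.5000: CF_t = 3.050000, DF = 0.939777, PV = 2.866320
  t = 3.0000: CF_t = 3.050000, DF = 0.928175, PV = 2.830933
  t = 3.5000: CF_t = 3.050000, DF = 0.916716, PV = 2.795984
  t = 4.0000: CF_t = 3.050000, DF = 0.905398, PV = 2.761465
  t = 4.5000: CF_t = 3.050000, DF = 0.894221, PV = 2.727373
  t = 5.0000: CF_t = 3.050000, DF = 0.883181, PV = 2.693702
  t = 5.5000: CF_t = 3.050000, DF = 0.872277, PV = 2.660446
  t = 6.0000: CF_t = 3.050000, DF = 0.861509, PV = 2.627601
  t = 6.5000: CF_t = 3.050000, DF = 0.850873, PV = 2.595162
  t = 7.0000: CF_t = 103.050000, DF = 0.840368, PV = 86.599932
Price P = sum_t PV_t = 122.986995
First compute Macaulay numerator sum_t t * PV_t:
  t * PV_t at t = 0.5000: 1.506173
  t * PV_t at t = 1.0000: 2.975156
  t * PV_t at t = 1.5000: 4.407639
  t * PV_t at t = 2.0000: 5.804298
  t * PV_t at t = 2.5000: 7.165800
  t * PV_t at t = 3.0000: 8.492800
  t * PV_t at t = 3.5000: 9.785943
  t * PV_t at t = 4.0000: 11.045861
  t * PV_t at t = 4.5000: 12.273179
  t * PV_t at t = 5.0000: 13.468509
  t * PV_t at t = 5.5000: 14.632454
  t * PV_t at t = 6.0000: 15.765607
  t * PV_t at t = 6.5000: 16.868551
  t * PV_t at t = 7.0000: 606.199522
Macaulay duration D = 730.391493 / 122.986995 = 5.938770
Modified duration = D / (1 + y/m) = 5.938770 / (1 + 0.012500) = 5.865452


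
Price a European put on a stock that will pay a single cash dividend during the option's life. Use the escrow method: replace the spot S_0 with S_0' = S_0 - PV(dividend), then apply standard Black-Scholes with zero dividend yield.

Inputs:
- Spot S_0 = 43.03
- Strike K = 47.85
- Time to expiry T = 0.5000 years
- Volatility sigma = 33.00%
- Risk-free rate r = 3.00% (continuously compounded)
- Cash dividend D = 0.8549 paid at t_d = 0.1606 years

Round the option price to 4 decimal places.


Answer: Price = 7.0862

Derivation:
PV(D) = D * exp(-r * t_d) = 0.8549 * 0.99519359 = 0.85079100
S_0' = S_0 - PV(D) = 43.0300 - 0.85079100 = 42.17920900
d1 = (ln(S_0'/K) + (r + sigma^2/2)*T) / (sigma*sqrt(T)) = -0.35963321
d2 = d1 - sigma*sqrt(T) = -0.59297844
exp(-rT) = 0.98511194
N(-d1) = 0.64043928; N(-d2) = 0.72340221
P = K * exp(-rT) * N(-d2) - S_0' * N(-d1) = 47.8500 * 0.98511194 * 0.72340221 - 42.17920900 * 0.64043928 = 7.0862


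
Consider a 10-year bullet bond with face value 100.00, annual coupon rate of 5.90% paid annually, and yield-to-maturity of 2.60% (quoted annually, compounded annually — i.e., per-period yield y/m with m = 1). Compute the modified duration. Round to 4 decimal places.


Answer: Modified duration = 7.9141

Derivation:
Coupon per period c = face * coupon_rate / m = 5.900000
Periods per year m = 1; per-period yield y/m = 0.026000
Number of cashflows N = 10
Cashflows (t years, CF_t, discount factor 1/(1+y/m)^(m*t), PV):
  t = 1.0000: CF_t = 5.900000, DF = 0.974659, PV = 5.750487
  t = 2.0000: CF_t = 5.900000, DF = 0.949960, PV = 5.604763
  t = 3.0000: CF_t = 5.900000, DF = 0.925887, PV = 5.462732
  t = 4.0000: CF_t = 5.900000, DF = 0.902424, PV = 5.324301
  t = 5.0000: CF_t = 5.900000, DF = 0.879555, PV = 5.189377
  t = 6.0000: CF_t = 5.900000, DF = 0.857266, PV = 5.057872
  t = 7.0000: CF_t = 5.900000, DF = 0.835542, PV = 4.929700
  t = 8.0000: CF_t = 5.900000, DF = 0.814369, PV = 4.804776
  t = 9.0000: CF_t = 5.900000, DF = 0.793732, PV = 4.683017
  t = 10.0000: CF_t = 105.900000, DF = 0.773618, PV = 81.926113
Price P = sum_t PV_t = 128.733139
First compute Macaulay numerator sum_t t * PV_t:
  t * PV_t at t = 1.0000: 5.750487
  t * PV_t at t = 2.0000: 11.209527
  t * PV_t at t = 3.0000: 16.388197
  t * PV_t at t = 4.0000: 21.297202
  t * PV_t at t = 5.0000: 25.946884
  t * PV_t at t = 6.0000: 30.347233
  t * PV_t at t = 7.0000: 34.507900
  t * PV_t at t = 8.0000: 38.438206
  t * PV_t at t = 9.0000: 42.147156
  t * PV_t at t = 10.0000: 819.261134
Macaulay duration D = 1045.293927 / 128.733139 = 8.119851
Modified duration = D / (1 + y/m) = 8.119851 / (1 + 0.026000) = 7.914085


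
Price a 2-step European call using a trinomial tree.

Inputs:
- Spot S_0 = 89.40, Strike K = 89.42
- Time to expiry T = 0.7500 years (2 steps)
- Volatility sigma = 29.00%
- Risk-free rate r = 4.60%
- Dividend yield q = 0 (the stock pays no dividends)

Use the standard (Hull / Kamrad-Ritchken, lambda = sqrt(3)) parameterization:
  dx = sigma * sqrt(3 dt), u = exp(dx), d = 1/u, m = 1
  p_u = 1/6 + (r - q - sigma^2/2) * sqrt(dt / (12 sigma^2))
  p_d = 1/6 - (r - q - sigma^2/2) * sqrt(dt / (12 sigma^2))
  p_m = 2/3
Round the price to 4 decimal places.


Answer: Price = V(0,0) = 9.1058

Derivation:
dt = T/N = 0.375000; dx = sigma*sqrt(3*dt) = 0.307591
u = exp(dx) = 1.360145; d = 1/u = 0.735216
p_u = 0.169074, p_m = 0.666667, p_d = 0.164259
Discount per step: exp(-r*dt) = 0.982898
Stock lattice S(k, j) with j the centered position index:
  k=0: S(0,+0) = 89.4000
  k=1: S(1,-1) = 65.7283; S(1,+0) = 89.4000; S(1,+1) = 121.5970
  k=2: S(2,-2) = 48.3245; S(2,-1) = 65.7283; S(2,+0) = 89.4000; S(2,+1) = 121.5970; S(2,+2) = 165.3895
Terminal payoffs V(N, j) = max(S_T - K, 0):
  V(2,-2) = 0.000000; V(2,-1) = 0.000000; V(2,+0) = 0.000000; V(2,+1) = 32.176980; V(2,+2) = 75.969547
Backward induction: V(k, j) = exp(-r*dt) * [p_u * V(k+1, j+1) + p_m * V(k+1, j) + p_d * V(k+1, j-1)]
  V(1,-1) = exp(-r*dt) * [p_u*0.000000 + p_m*0.000000 + p_d*0.000000] = 0.000000
  V(1,+0) = exp(-r*dt) * [p_u*32.176980 + p_m*0.000000 + p_d*0.000000] = 5.347266
  V(1,+1) = exp(-r*dt) * [p_u*75.969547 + p_m*32.176980 + p_d*0.000000] = 33.709302
  V(0,+0) = exp(-r*dt) * [p_u*33.709302 + p_m*5.347266 + p_d*0.000000] = 9.105789


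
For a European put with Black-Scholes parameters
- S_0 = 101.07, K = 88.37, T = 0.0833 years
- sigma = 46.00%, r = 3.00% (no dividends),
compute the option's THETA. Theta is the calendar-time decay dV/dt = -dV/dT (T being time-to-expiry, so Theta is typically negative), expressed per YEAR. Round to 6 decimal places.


d1 = 1.0966296534; d2 = 0.9638656522
phi(d1) = 0.2186600952; exp(-qT) = 1.0000000000; exp(-rT) = 0.9975041199
Theta = -S*exp(-qT)*phi(d1)*sigma/(2*sqrt(T)) + r*K*exp(-rT)*N(-d2) - q*S*exp(-qT)*N(-d1)
N(-d1) = 0.1364016596; N(-d2) = 0.1675566431; sqrt(T) = 0.2886173938
Term 1 = -101.0700 * 1.0000000000 * 0.2186600952 * 0.4600 / (2 * 0.2886173938) = -17.6115319042
Term 2 = 0.0300 * 88.3700 * 0.9975041199 * 0.1675566431 = 0.4431007231
Term 3 = 0 (no dividend yield, q = 0)
Theta = -17.6115319042 + (0.4431007231) + (0.0000000000) = -17.168431

Answer: Theta = -17.168431


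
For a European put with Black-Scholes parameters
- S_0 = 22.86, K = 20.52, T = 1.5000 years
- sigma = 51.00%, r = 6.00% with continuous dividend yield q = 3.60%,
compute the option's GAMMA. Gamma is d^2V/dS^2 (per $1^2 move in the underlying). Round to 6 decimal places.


Answer: Gamma = 0.022844

Derivation:
d1 = 0.5428319631; d2 = -0.0817879213
phi(d1) = 0.3442897074; exp(-qT) = 0.9474321065; exp(-rT) = 0.9139311853
Gamma = exp(-qT) * phi(d1) / (S * sigma * sqrt(T)) = 0.9474321065 * 0.3442897074 / (22.8600 * 0.5100 * 1.2247448714) = 0.022844


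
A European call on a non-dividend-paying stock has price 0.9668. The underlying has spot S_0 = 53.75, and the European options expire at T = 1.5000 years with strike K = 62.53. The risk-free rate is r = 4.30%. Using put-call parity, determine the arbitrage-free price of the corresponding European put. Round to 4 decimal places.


Answer: Put price = 5.8409

Derivation:
Put-call parity: C - P = S_0 * exp(-qT) - K * exp(-rT).
S_0 * exp(-qT) = 53.7500 * 1.00000000 = 53.75000000
K * exp(-rT) = 62.5300 * 0.93753611 = 58.62413322
P = C - S*exp(-qT) + K*exp(-rT)
P = 0.9668 - 53.75000000 + 58.62413322 = 5.8409


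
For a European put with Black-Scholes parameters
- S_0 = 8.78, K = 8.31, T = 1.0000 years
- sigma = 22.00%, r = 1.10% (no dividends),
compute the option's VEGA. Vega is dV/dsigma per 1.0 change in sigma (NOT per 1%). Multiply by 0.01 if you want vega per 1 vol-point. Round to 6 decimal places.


d1 = 0.4100763581; d2 = 0.1900763581
phi(d1) = 0.3667701788; exp(-qT) = 1.0000000000; exp(-rT) = 0.9890602788
Vega = S * exp(-qT) * phi(d1) * sqrt(T) = 8.7800 * 1.0000000000 * 0.3667701788 * 1.0000000000 = 3.220242

Answer: Vega = 3.220242


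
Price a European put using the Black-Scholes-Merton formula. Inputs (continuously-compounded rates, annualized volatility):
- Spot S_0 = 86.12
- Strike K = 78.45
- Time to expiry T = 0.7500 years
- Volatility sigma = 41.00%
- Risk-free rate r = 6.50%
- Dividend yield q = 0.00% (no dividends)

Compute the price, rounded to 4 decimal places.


Answer: Price = 6.5141

Derivation:
d1 = (ln(S/K) + (r - q + 0.5*sigma^2) * T) / (sigma * sqrt(T)) = 0.57754092
d2 = d1 - sigma * sqrt(T) = 0.22247050
exp(-rT) = 0.95241920; exp(-qT) = 1.00000000
P = K * exp(-rT) * N(-d2) - S_0 * exp(-qT) * N(-d1)
N(-d1) = 0.28178705; N(-d2) = 0.41197382
P = 78.4500 * 0.95241920 * 0.41197382 - 86.1200 * 1.00000000 * 0.28178705 = 6.5141


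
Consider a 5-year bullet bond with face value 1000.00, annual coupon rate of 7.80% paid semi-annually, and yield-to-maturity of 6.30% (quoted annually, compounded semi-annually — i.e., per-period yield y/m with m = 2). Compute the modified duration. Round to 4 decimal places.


Coupon per period c = face * coupon_rate / m = 39.000000
Periods per year m = 2; per-period yield y/m = 0.031500
Number of cashflows N = 10
Cashflows (t years, CF_t, discount factor 1/(1+y/m)^(m*t), PV):
  t = 0.5000: CF_t = 39.000000, DF = 0.969462, PV = 37.809016
  t = 1.0000: CF_t = 39.000000, DF = 0.939856, PV = 36.654402
  t = 1.5000: CF_t = 39.000000, DF = 0.911155, PV = 35.535048
  t = 2.0000: CF_t = 39.000000, DF = 0.883330, PV = 34.449877
  t = 2.5000: CF_t = 39.000000, DF = 0.856355, PV = 33.397845
  t = 3.0000: CF_t = 39.000000, DF = 0.830204, PV = 32.377940
  t = 3.5000: CF_t = 39.000000, DF = 0.804851, PV = 31.389181
  t = 4.0000: CF_t = 39.000000, DF = 0.780272, PV = 30.430616
  t = 4.5000: CF_t = 39.000000, DF = 0.756444, PV = 29.501325
  t = 5.0000: CF_t = 1039.000000, DF = 0.733344, PV = 761.944300
Price P = sum_t PV_t = 1063.489550
First compute Macaulay numerator sum_t t * PV_t:
  t * PV_t at t = 0.5000: 18.904508
  t * PV_t at t = 1.0000: 36.654402
  t * PV_t at t = 1.5000: 53.302572
  t * PV_t at t = 2.0000: 68.899754
  t * PV_t at t = 2.5000: 83.494613
  t * PV_t at t = 3.0000: 97.133820
  t * PV_t at t = 3.5000: 109.862133
  t * PV_t at t = 4.0000: 121.722465
  t * PV_t at t = 4.5000: 132.755961
  t * PV_t at t = 5.0000: 3809.721500
Macaulay duration D = 4532.451728 / 1063.489550 = 4.261868
Modified duration = D / (1 + y/m) = 4.261868 / (1 + 0.031500) = 4.131719

Answer: Modified duration = 4.1317


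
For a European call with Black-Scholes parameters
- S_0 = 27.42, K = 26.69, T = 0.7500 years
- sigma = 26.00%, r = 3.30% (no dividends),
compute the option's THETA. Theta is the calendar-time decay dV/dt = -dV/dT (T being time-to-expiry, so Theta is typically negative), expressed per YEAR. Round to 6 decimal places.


Answer: Theta = -2.018300

Derivation:
d1 = 0.3423407779; d2 = 0.1171741730
phi(d1) = 0.3762365777; exp(-qT) = 1.0000000000; exp(-rT) = 0.9755537700
Theta = -S*exp(-qT)*phi(d1)*sigma/(2*sqrt(T)) - r*K*exp(-rT)*N(d2) + q*S*exp(-qT)*N(d1)
N(d1) = 0.6339527745; N(d2) = 0.5466389835; sqrt(T) = 0.8660254038
Term 1 = -27.4200 * 1.0000000000 * 0.3762365777 * 0.2600 / (2 * 0.8660254038) = -1.5486068873
Term 2 = -0.0330 * 26.6900 * 0.9755537700 * 0.5466389835 = -0.4696932569
Term 3 = 0 (no dividend yield, q = 0)
Theta = -1.5486068873 + (-0.4696932569) + (0.0000000000) = -2.018300


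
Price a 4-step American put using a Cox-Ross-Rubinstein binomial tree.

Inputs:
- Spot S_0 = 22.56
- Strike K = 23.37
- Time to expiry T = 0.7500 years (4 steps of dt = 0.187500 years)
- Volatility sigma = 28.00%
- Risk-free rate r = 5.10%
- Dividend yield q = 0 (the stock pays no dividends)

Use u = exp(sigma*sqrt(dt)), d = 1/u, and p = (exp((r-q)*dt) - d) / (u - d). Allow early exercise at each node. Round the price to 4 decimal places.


Answer: Price = V(0,0) = 2.2922

Derivation:
dt = T/N = 0.187500
u = exp(sigma*sqrt(dt)) = 1.128900; d = 1/u = 0.885818
p = (exp((r-q)*dt) - d) / (u - d) = 0.509254
Discount per step: exp(-r*dt) = 0.990483
Stock lattice S(k, i) with i counting down-moves:
  k=0: S(0,0) = 22.5600
  k=1: S(1,0) = 25.4680; S(1,1) = 19.9841
  k=2: S(2,0) = 28.7508; S(2,1) = 22.5600; S(2,2) = 17.7022
  k=3: S(3,0) = 32.4568; S(3,1) = 25.4680; S(3,2) = 19.9841; S(3,3) = 15.6810
  k=4: S(4,0) = 36.6404; S(4,1) = 28.7508; S(4,2) = 22.5600; S(4,3) = 17.7022; S(4,4) = 13.8905
Terminal payoffs V(N, i) = max(K - S_T, 0):
  V(4,0) = 0.000000; V(4,1) = 0.000000; V(4,2) = 0.810000; V(4,3) = 5.667758; V(4,4) = 9.479513
Backward induction: V(k, i) = exp(-r*dt) * [p * V(k+1, i) + (1-p) * V(k+1, i+1)]; then take max(V_cont, immediate exercise) for American.
  V(3,0) = exp(-r*dt) * [p*0.000000 + (1-p)*0.000000] = 0.000000; exercise = 0.000000; V(3,0) = max -> 0.000000
  V(3,1) = exp(-r*dt) * [p*0.000000 + (1-p)*0.810000] = 0.393722; exercise = 0.000000; V(3,1) = max -> 0.393722
  V(3,2) = exp(-r*dt) * [p*0.810000 + (1-p)*5.667758] = 3.163531; exercise = 3.385942; V(3,2) = max -> 3.385942
  V(3,3) = exp(-r*dt) * [p*5.667758 + (1-p)*9.479513] = 7.466621; exercise = 7.689032; V(3,3) = max -> 7.689032
  V(2,0) = exp(-r*dt) * [p*0.000000 + (1-p)*0.393722] = 0.191379; exercise = 0.000000; V(2,0) = max -> 0.191379
  V(2,1) = exp(-r*dt) * [p*0.393722 + (1-p)*3.385942] = 1.844421; exercise = 0.810000; V(2,1) = max -> 1.844421
  V(2,2) = exp(-r*dt) * [p*3.385942 + (1-p)*7.689032] = 5.445347; exercise = 5.667758; V(2,2) = max -> 5.667758
  V(1,0) = exp(-r*dt) * [p*0.191379 + (1-p)*1.844421] = 0.993062; exercise = 0.000000; V(1,0) = max -> 0.993062
  V(1,1) = exp(-r*dt) * [p*1.844421 + (1-p)*5.667758] = 3.685300; exercise = 3.385942; V(1,1) = max -> 3.685300
  V(0,0) = exp(-r*dt) * [p*0.993062 + (1-p)*3.685300] = 2.292244; exercise = 0.810000; V(0,0) = max -> 2.292244


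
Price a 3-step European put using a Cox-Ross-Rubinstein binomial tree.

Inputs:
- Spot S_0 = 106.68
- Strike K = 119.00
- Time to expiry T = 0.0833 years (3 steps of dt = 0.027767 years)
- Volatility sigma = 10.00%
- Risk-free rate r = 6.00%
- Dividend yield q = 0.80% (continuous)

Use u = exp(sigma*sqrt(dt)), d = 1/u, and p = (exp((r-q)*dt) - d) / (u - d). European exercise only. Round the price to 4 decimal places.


Answer: Price = V(0,0) = 11.7978

Derivation:
dt = T/N = 0.027767
u = exp(sigma*sqrt(dt)) = 1.016803; d = 1/u = 0.983475
p = (exp((r-q)*dt) - d) / (u - d) = 0.539188
Discount per step: exp(-r*dt) = 0.998335
Stock lattice S(k, i) with i counting down-moves:
  k=0: S(0,0) = 106.6800
  k=1: S(1,0) = 108.4725; S(1,1) = 104.9171
  k=2: S(2,0) = 110.2952; S(2,1) = 106.6800; S(2,2) = 103.1833
  k=3: S(3,0) = 112.1485; S(3,1) = 108.4725; S(3,2) = 104.9171; S(3,3) = 101.4782
Terminal payoffs V(N, i) = max(K - S_T, 0):
  V(3,0) = 6.851521; V(3,1) = 10.527462; V(3,2) = 14.082916; V(3,3) = 17.521830
Backward induction: V(k, i) = exp(-r*dt) * [p * V(k+1, i) + (1-p) * V(k+1, i+1)].
  V(2,0) = exp(-r*dt) * [p*6.851521 + (1-p)*10.527462] = 8.531213
  V(2,1) = exp(-r*dt) * [p*10.527462 + (1-p)*14.082916] = 12.145606
  V(2,2) = exp(-r*dt) * [p*14.082916 + (1-p)*17.521830] = 15.641527
  V(1,0) = exp(-r*dt) * [p*8.531213 + (1-p)*12.145606] = 10.179794
  V(1,1) = exp(-r*dt) * [p*12.145606 + (1-p)*15.641527] = 13.733668
  V(0,0) = exp(-r*dt) * [p*10.179794 + (1-p)*13.733668] = 11.797790


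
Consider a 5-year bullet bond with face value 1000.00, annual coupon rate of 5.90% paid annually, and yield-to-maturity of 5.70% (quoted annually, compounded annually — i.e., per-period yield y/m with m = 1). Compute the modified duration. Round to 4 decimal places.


Answer: Modified duration = 4.2342

Derivation:
Coupon per period c = face * coupon_rate / m = 59.000000
Periods per year m = 1; per-period yield y/m = 0.057000
Number of cashflows N = 5
Cashflows (t years, CF_t, discount factor 1/(1+y/m)^(m*t), PV):
  t = 1.0000: CF_t = 59.000000, DF = 0.946074, PV = 55.818354
  t = 2.0000: CF_t = 59.000000, DF = 0.895056, PV = 52.808282
  t = 3.0000: CF_t = 59.000000, DF = 0.846789, PV = 49.960531
  t = 4.0000: CF_t = 59.000000, DF = 0.801125, PV = 47.266350
  t = 5.0000: CF_t = 1059.000000, DF = 0.757923, PV = 802.640415
Price P = sum_t PV_t = 1008.493931
First compute Macaulay numerator sum_t t * PV_t:
  t * PV_t at t = 1.0000: 55.818354
  t * PV_t at t = 2.0000: 105.616564
  t * PV_t at t = 3.0000: 149.881594
  t * PV_t at t = 4.0000: 189.065398
  t * PV_t at t = 5.0000: 4013.202073
Macaulay duration D = 4513.583983 / 1008.493931 = 4.475569
Modified duration = D / (1 + y/m) = 4.475569 / (1 + 0.057000) = 4.234218


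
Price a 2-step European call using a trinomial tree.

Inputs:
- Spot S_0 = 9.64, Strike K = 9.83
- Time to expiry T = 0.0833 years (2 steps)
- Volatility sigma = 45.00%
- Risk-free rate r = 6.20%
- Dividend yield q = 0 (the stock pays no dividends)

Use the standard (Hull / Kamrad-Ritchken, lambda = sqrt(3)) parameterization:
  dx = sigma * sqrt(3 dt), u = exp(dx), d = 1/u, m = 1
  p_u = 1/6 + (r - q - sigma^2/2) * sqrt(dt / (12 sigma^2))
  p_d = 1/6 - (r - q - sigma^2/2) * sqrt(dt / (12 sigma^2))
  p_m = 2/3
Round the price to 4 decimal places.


dt = T/N = 0.041650; dx = sigma*sqrt(3*dt) = 0.159067
u = exp(dx) = 1.172417; d = 1/u = 0.852939
p_u = 0.161528, p_m = 0.666667, p_d = 0.171805
Discount per step: exp(-r*dt) = 0.997421
Stock lattice S(k, j) with j the centered position index:
  k=0: S(0,+0) = 9.6400
  k=1: S(1,-1) = 8.2223; S(1,+0) = 9.6400; S(1,+1) = 11.3021
  k=2: S(2,-2) = 7.0131; S(2,-1) = 8.2223; S(2,+0) = 9.6400; S(2,+1) = 11.3021; S(2,+2) = 13.2508
Terminal payoffs V(N, j) = max(S_T - K, 0):
  V(2,-2) = 0.000000; V(2,-1) = 0.000000; V(2,+0) = 0.000000; V(2,+1) = 1.472097; V(2,+2) = 3.420768
Backward induction: V(k, j) = exp(-r*dt) * [p_u * V(k+1, j+1) + p_m * V(k+1, j) + p_d * V(k+1, j-1)]
  V(1,-1) = exp(-r*dt) * [p_u*0.000000 + p_m*0.000000 + p_d*0.000000] = 0.000000
  V(1,+0) = exp(-r*dt) * [p_u*1.472097 + p_m*0.000000 + p_d*0.000000] = 0.237172
  V(1,+1) = exp(-r*dt) * [p_u*3.420768 + p_m*1.472097 + p_d*0.000000] = 1.529992
  V(0,+0) = exp(-r*dt) * [p_u*1.529992 + p_m*0.237172 + p_d*0.000000] = 0.404206

Answer: Price = V(0,0) = 0.4042


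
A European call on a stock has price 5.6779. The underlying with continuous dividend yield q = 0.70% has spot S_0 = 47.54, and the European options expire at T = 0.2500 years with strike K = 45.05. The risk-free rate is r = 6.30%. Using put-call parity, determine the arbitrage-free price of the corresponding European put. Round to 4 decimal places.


Answer: Put price = 2.5670

Derivation:
Put-call parity: C - P = S_0 * exp(-qT) - K * exp(-rT).
S_0 * exp(-qT) = 47.5400 * 0.99825153 = 47.45687775
K * exp(-rT) = 45.0500 * 0.98437338 = 44.34602089
P = C - S*exp(-qT) + K*exp(-rT)
P = 5.6779 - 47.45687775 + 44.34602089 = 2.5670


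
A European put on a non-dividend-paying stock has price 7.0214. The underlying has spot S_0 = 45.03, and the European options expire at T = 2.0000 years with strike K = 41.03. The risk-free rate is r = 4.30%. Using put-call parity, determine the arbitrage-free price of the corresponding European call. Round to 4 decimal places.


Put-call parity: C - P = S_0 * exp(-qT) - K * exp(-rT).
S_0 * exp(-qT) = 45.0300 * 1.00000000 = 45.03000000
K * exp(-rT) = 41.0300 * 0.91759423 = 37.64889131
C = P + S*exp(-qT) - K*exp(-rT)
C = 7.0214 + 45.03000000 - 37.64889131 = 14.4025

Answer: Call price = 14.4025


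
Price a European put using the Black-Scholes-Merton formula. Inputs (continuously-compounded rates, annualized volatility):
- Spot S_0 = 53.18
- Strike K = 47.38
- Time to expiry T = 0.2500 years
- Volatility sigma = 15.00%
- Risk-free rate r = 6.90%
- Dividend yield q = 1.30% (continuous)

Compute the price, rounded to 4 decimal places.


d1 = (ln(S/K) + (r - q + 0.5*sigma^2) * T) / (sigma * sqrt(T)) = 1.76392916
d2 = d1 - sigma * sqrt(T) = 1.68892916
exp(-rT) = 0.98289793; exp(-qT) = 0.99675528
P = K * exp(-rT) * N(-d2) - S_0 * exp(-qT) * N(-d1)
N(-d1) = 0.03887195; N(-d2) = 0.04561650
P = 47.3800 * 0.98289793 * 0.04561650 - 53.1800 * 0.99675528 * 0.03887195 = 0.0638

Answer: Price = 0.0638


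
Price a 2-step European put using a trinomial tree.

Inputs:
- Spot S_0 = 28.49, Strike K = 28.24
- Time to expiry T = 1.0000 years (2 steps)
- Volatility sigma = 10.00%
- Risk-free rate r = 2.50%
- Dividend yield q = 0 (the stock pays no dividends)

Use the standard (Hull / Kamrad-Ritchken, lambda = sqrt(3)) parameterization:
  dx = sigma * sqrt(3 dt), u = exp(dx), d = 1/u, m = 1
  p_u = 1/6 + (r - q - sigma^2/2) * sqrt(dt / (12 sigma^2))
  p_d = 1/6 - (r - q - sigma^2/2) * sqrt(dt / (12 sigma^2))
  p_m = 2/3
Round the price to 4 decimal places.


Answer: Price = V(0,0) = 0.5883

Derivation:
dt = T/N = 0.500000; dx = sigma*sqrt(3*dt) = 0.122474
u = exp(dx) = 1.130290; d = 1/u = 0.884728
p_u = 0.207491, p_m = 0.666667, p_d = 0.125842
Discount per step: exp(-r*dt) = 0.987578
Stock lattice S(k, j) with j the centered position index:
  k=0: S(0,+0) = 28.4900
  k=1: S(1,-1) = 25.2059; S(1,+0) = 28.4900; S(1,+1) = 32.2020
  k=2: S(2,-2) = 22.3004; S(2,-1) = 25.2059; S(2,+0) = 28.4900; S(2,+1) = 32.2020; S(2,+2) = 36.3976
Terminal payoffs V(N, j) = max(K - S_T, 0):
  V(2,-2) = 5.939610; V(2,-1) = 3.034086; V(2,+0) = 0.000000; V(2,+1) = 0.000000; V(2,+2) = 0.000000
Backward induction: V(k, j) = exp(-r*dt) * [p_u * V(k+1, j+1) + p_m * V(k+1, j) + p_d * V(k+1, j-1)]
  V(1,-1) = exp(-r*dt) * [p_u*0.000000 + p_m*3.034086 + p_d*5.939610] = 2.735764
  V(1,+0) = exp(-r*dt) * [p_u*0.000000 + p_m*0.000000 + p_d*3.034086] = 0.377072
  V(1,+1) = exp(-r*dt) * [p_u*0.000000 + p_m*0.000000 + p_d*0.000000] = 0.000000
  V(0,+0) = exp(-r*dt) * [p_u*0.000000 + p_m*0.377072 + p_d*2.735764] = 0.588255


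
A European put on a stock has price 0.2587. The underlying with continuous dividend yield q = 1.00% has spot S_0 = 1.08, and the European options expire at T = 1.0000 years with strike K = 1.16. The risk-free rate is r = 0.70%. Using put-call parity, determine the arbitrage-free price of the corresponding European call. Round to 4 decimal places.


Answer: Call price = 0.1760

Derivation:
Put-call parity: C - P = S_0 * exp(-qT) - K * exp(-rT).
S_0 * exp(-qT) = 1.0800 * 0.99004983 = 1.06925382
K * exp(-rT) = 1.1600 * 0.99302444 = 1.15190835
C = P + S*exp(-qT) - K*exp(-rT)
C = 0.2587 + 1.06925382 - 1.15190835 = 0.1760


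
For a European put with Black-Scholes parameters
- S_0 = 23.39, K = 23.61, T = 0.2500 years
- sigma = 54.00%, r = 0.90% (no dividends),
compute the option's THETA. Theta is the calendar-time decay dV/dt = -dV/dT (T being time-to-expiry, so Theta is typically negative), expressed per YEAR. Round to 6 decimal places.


Answer: Theta = -4.889627

Derivation:
d1 = 0.1086601093; d2 = -0.1613398907
phi(d1) = 0.3965940590; exp(-qT) = 1.0000000000; exp(-rT) = 0.9977525294
Theta = -S*exp(-qT)*phi(d1)*sigma/(2*sqrt(T)) + r*K*exp(-rT)*N(-d2) - q*S*exp(-qT)*N(-d1)
N(-d1) = 0.4567360413; N(-d2) = 0.5640871467; sqrt(T) = 0.5000000000
Term 1 = -23.3900 * 1.0000000000 * 0.3965940590 * 0.5400 / (2 * 0.5000000000) = -5.0092209216
Term 2 = 0.0090 * 23.6100 * 0.9977525294 * 0.5640871467 = 0.1195934895
Term 3 = 0 (no dividend yield, q = 0)
Theta = -5.0092209216 + (0.1195934895) + (0.0000000000) = -4.889627


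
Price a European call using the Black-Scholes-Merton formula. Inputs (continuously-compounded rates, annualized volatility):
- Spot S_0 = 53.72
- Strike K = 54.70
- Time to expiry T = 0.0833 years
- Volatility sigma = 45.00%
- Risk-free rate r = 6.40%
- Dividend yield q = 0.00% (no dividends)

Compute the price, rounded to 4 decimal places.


d1 = (ln(S/K) + (r - q + 0.5*sigma^2) * T) / (sigma * sqrt(T)) = -0.03320823
d2 = d1 - sigma * sqrt(T) = -0.16308606
exp(-rT) = 0.99468299; exp(-qT) = 1.00000000
C = S_0 * exp(-qT) * N(d1) - K * exp(-rT) * N(d2)
N(d1) = 0.48675427; N(d2) = 0.43522534
C = 53.7200 * 1.00000000 * 0.48675427 - 54.7000 * 0.99468299 * 0.43522534 = 2.4682

Answer: Price = 2.4682


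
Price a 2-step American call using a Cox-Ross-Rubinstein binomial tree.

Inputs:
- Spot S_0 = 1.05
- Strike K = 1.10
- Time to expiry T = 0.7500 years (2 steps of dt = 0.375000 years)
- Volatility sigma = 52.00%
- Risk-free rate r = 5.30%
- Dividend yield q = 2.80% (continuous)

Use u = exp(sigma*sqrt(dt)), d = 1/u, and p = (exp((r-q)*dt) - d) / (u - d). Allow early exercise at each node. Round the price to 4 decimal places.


dt = T/N = 0.375000
u = exp(sigma*sqrt(dt)) = 1.374972; d = 1/u = 0.727287
p = (exp((r-q)*dt) - d) / (u - d) = 0.435600
Discount per step: exp(-r*dt) = 0.980321
Stock lattice S(k, i) with i counting down-moves:
  k=0: S(0,0) = 1.0500
  k=1: S(1,0) = 1.4437; S(1,1) = 0.7637
  k=2: S(2,0) = 1.9851; S(2,1) = 1.0500; S(2,2) = 0.5554
Terminal payoffs V(N, i) = max(S_T - K, 0):
  V(2,0) = 0.885077; V(2,1) = 0.000000; V(2,2) = 0.000000
Backward induction: V(k, i) = exp(-r*dt) * [p * V(k+1, i) + (1-p) * V(k+1, i+1)]; then take max(V_cont, immediate exercise) for American.
  V(1,0) = exp(-r*dt) * [p*0.885077 + (1-p)*0.000000] = 0.377953; exercise = 0.343721; V(1,0) = max -> 0.377953
  V(1,1) = exp(-r*dt) * [p*0.000000 + (1-p)*0.000000] = 0.000000; exercise = 0.000000; V(1,1) = max -> 0.000000
  V(0,0) = exp(-r*dt) * [p*0.377953 + (1-p)*0.000000] = 0.161396; exercise = 0.000000; V(0,0) = max -> 0.161396

Answer: Price = V(0,0) = 0.1614


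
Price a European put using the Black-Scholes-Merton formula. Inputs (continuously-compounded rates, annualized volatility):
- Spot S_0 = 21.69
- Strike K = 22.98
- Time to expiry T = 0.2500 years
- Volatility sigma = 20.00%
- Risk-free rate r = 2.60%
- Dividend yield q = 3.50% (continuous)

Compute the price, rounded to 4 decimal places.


Answer: Price = 1.7034

Derivation:
d1 = (ln(S/K) + (r - q + 0.5*sigma^2) * T) / (sigma * sqrt(T)) = -0.55022948
d2 = d1 - sigma * sqrt(T) = -0.65022948
exp(-rT) = 0.99352108; exp(-qT) = 0.99128817
P = K * exp(-rT) * N(-d2) - S_0 * exp(-qT) * N(-d1)
N(-d1) = 0.70891901; N(-d2) = 0.74222800
P = 22.9800 * 0.99352108 * 0.74222800 - 21.6900 * 0.99128817 * 0.70891901 = 1.7034


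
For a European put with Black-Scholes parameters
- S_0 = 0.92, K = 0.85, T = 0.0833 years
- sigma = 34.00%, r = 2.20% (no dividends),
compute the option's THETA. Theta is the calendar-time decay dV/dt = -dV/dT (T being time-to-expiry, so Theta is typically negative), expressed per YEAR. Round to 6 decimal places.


Answer: Theta = -0.143444

Derivation:
d1 = 0.8741948011; d2 = 0.7760648873
phi(d1) = 0.2722466537; exp(-qT) = 1.0000000000; exp(-rT) = 0.9981690782
Theta = -S*exp(-qT)*phi(d1)*sigma/(2*sqrt(T)) + r*K*exp(-rT)*N(-d2) - q*S*exp(-qT)*N(-d1)
N(-d1) = 0.1910060884; N(-d2) = 0.2188553372; sqrt(T) = 0.2886173938
Term 1 = -0.9200 * 1.0000000000 * 0.2722466537 * 0.3400 / (2 * 0.2886173938) = -0.1475287961
Term 2 = 0.0220 * 0.8500 * 0.9981690782 * 0.2188553372 = 0.0040851016
Term 3 = 0 (no dividend yield, q = 0)
Theta = -0.1475287961 + (0.0040851016) + (0.0000000000) = -0.143444


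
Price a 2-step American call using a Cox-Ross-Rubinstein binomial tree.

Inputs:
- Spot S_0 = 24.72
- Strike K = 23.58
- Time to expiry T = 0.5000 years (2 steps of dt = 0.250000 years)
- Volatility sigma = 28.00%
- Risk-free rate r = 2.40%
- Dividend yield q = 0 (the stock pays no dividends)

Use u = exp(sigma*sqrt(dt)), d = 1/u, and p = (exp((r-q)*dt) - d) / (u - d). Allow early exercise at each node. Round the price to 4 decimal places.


dt = T/N = 0.250000
u = exp(sigma*sqrt(dt)) = 1.150274; d = 1/u = 0.869358
p = (exp((r-q)*dt) - d) / (u - d) = 0.486480
Discount per step: exp(-r*dt) = 0.994018
Stock lattice S(k, i) with i counting down-moves:
  k=0: S(0,0) = 24.7200
  k=1: S(1,0) = 28.4348; S(1,1) = 21.4905
  k=2: S(2,0) = 32.7078; S(2,1) = 24.7200; S(2,2) = 18.6830
Terminal payoffs V(N, i) = max(S_T - K, 0):
  V(2,0) = 9.127769; V(2,1) = 1.140000; V(2,2) = 0.000000
Backward induction: V(k, i) = exp(-r*dt) * [p * V(k+1, i) + (1-p) * V(k+1, i+1)]; then take max(V_cont, immediate exercise) for American.
  V(1,0) = exp(-r*dt) * [p*9.127769 + (1-p)*1.140000] = 4.995825; exercise = 4.854768; V(1,0) = max -> 4.995825
  V(1,1) = exp(-r*dt) * [p*1.140000 + (1-p)*0.000000] = 0.551270; exercise = 0.000000; V(1,1) = max -> 0.551270
  V(0,0) = exp(-r*dt) * [p*4.995825 + (1-p)*0.551270] = 2.697225; exercise = 1.140000; V(0,0) = max -> 2.697225

Answer: Price = V(0,0) = 2.6972


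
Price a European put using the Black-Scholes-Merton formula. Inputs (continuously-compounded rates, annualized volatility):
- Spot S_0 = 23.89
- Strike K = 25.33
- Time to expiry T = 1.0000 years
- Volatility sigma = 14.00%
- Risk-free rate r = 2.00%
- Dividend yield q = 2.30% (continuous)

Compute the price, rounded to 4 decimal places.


Answer: Price = 2.2126

Derivation:
d1 = (ln(S/K) + (r - q + 0.5*sigma^2) * T) / (sigma * sqrt(T)) = -0.36949645
d2 = d1 - sigma * sqrt(T) = -0.50949645
exp(-rT) = 0.98019867; exp(-qT) = 0.97726248
P = K * exp(-rT) * N(-d2) - S_0 * exp(-qT) * N(-d1)
N(-d1) = 0.64412114; N(-d2) = 0.69479786
P = 25.3300 * 0.98019867 * 0.69479786 - 23.8900 * 0.97726248 * 0.64412114 = 2.2126


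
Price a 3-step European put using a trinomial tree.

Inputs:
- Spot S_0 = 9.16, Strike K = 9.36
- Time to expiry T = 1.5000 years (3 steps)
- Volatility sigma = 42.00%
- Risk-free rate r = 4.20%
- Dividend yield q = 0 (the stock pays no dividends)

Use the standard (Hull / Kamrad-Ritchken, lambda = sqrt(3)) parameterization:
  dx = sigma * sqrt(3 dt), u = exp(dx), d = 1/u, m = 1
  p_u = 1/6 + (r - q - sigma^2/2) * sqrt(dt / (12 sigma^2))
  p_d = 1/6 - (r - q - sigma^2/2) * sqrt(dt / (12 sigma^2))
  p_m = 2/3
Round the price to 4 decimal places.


Answer: Price = V(0,0) = 1.5078

Derivation:
dt = T/N = 0.500000; dx = sigma*sqrt(3*dt) = 0.514393
u = exp(dx) = 1.672623; d = 1/u = 0.597863
p_u = 0.144213, p_m = 0.666667, p_d = 0.189120
Discount per step: exp(-r*dt) = 0.979219
Stock lattice S(k, j) with j the centered position index:
  k=0: S(0,+0) = 9.1600
  k=1: S(1,-1) = 5.4764; S(1,+0) = 9.1600; S(1,+1) = 15.3212
  k=2: S(2,-2) = 3.2742; S(2,-1) = 5.4764; S(2,+0) = 9.1600; S(2,+1) = 15.3212; S(2,+2) = 25.6266
  k=3: S(3,-3) = 1.9575; S(3,-2) = 3.2742; S(3,-1) = 5.4764; S(3,+0) = 9.1600; S(3,+1) = 15.3212; S(3,+2) = 25.6266; S(3,+3) = 42.8637
Terminal payoffs V(N, j) = max(K - S_T, 0):
  V(3,-3) = 7.402501; V(3,-2) = 6.085843; V(3,-1) = 3.883571; V(3,+0) = 0.200000; V(3,+1) = 0.000000; V(3,+2) = 0.000000; V(3,+3) = 0.000000
Backward induction: V(k, j) = exp(-r*dt) * [p_u * V(k+1, j+1) + p_m * V(k+1, j) + p_d * V(k+1, j-1)]
  V(2,-2) = exp(-r*dt) * [p_u*3.883571 + p_m*6.085843 + p_d*7.402501] = 5.892209
  V(2,-1) = exp(-r*dt) * [p_u*0.200000 + p_m*3.883571 + p_d*6.085843] = 3.690526
  V(2,+0) = exp(-r*dt) * [p_u*0.000000 + p_m*0.200000 + p_d*3.883571] = 0.849762
  V(2,+1) = exp(-r*dt) * [p_u*0.000000 + p_m*0.000000 + p_d*0.200000] = 0.037038
  V(2,+2) = exp(-r*dt) * [p_u*0.000000 + p_m*0.000000 + p_d*0.000000] = 0.000000
  V(1,-1) = exp(-r*dt) * [p_u*0.849762 + p_m*3.690526 + p_d*5.892209] = 3.620401
  V(1,+0) = exp(-r*dt) * [p_u*0.037038 + p_m*0.849762 + p_d*3.690526] = 1.243415
  V(1,+1) = exp(-r*dt) * [p_u*0.000000 + p_m*0.037038 + p_d*0.849762] = 0.181546
  V(0,+0) = exp(-r*dt) * [p_u*0.181546 + p_m*1.243415 + p_d*3.620401] = 1.507817


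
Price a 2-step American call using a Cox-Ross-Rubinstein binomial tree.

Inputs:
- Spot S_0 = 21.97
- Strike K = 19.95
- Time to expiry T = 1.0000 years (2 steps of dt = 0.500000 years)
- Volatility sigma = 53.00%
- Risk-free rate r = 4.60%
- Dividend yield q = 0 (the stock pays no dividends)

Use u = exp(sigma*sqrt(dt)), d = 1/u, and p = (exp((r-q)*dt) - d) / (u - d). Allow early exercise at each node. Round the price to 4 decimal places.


Answer: Price = V(0,0) = 5.8057

Derivation:
dt = T/N = 0.500000
u = exp(sigma*sqrt(dt)) = 1.454652; d = 1/u = 0.687450
p = (exp((r-q)*dt) - d) / (u - d) = 0.437716
Discount per step: exp(-r*dt) = 0.977262
Stock lattice S(k, i) with i counting down-moves:
  k=0: S(0,0) = 21.9700
  k=1: S(1,0) = 31.9587; S(1,1) = 15.1033
  k=2: S(2,0) = 46.4888; S(2,1) = 21.9700; S(2,2) = 10.3827
Terminal payoffs V(N, i) = max(S_T - K, 0):
  V(2,0) = 26.538784; V(2,1) = 2.020000; V(2,2) = 0.000000
Backward induction: V(k, i) = exp(-r*dt) * [p * V(k+1, i) + (1-p) * V(k+1, i+1)]; then take max(V_cont, immediate exercise) for American.
  V(1,0) = exp(-r*dt) * [p*26.538784 + (1-p)*2.020000] = 12.462315; exercise = 12.008701; V(1,0) = max -> 12.462315
  V(1,1) = exp(-r*dt) * [p*2.020000 + (1-p)*0.000000] = 0.864083; exercise = 0.000000; V(1,1) = max -> 0.864083
  V(0,0) = exp(-r*dt) * [p*12.462315 + (1-p)*0.864083] = 5.805738; exercise = 2.020000; V(0,0) = max -> 5.805738


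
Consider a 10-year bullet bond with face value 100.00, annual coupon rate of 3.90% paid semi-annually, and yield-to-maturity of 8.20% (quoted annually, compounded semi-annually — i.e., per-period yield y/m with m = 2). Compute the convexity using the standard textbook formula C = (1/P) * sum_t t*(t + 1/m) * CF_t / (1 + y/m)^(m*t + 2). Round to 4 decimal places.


Answer: Convexity = 71.7796

Derivation:
Coupon per period c = face * coupon_rate / m = 1.950000
Periods per year m = 2; per-period yield y/m = 0.041000
Number of cashflows N = 20
Cashflows (t years, CF_t, discount factor 1/(1+y/m)^(m*t), PV):
  t = 0.5000: CF_t = 1.950000, DF = 0.960615, PV = 1.873199
  t = 1.0000: CF_t = 1.950000, DF = 0.922781, PV = 1.799423
  t = 1.5000: CF_t = 1.950000, DF = 0.886437, PV = 1.728552
  t = 2.0000: CF_t = 1.950000, DF = 0.851524, PV = 1.660473
  t = 2.5000: CF_t = 1.950000, DF = 0.817987, PV = 1.595074
  t = 3.0000: CF_t = 1.950000, DF = 0.785770, PV = 1.532252
  t = 3.5000: CF_t = 1.950000, DF = 0.754823, PV = 1.471904
  t = 4.0000: CF_t = 1.950000, DF = 0.725094, PV = 1.413933
  t = 4.5000: CF_t = 1.950000, DF = 0.696536, PV = 1.358245
  t = 5.0000: CF_t = 1.950000, DF = 0.669103, PV = 1.304750
  t = 5.5000: CF_t = 1.950000, DF = 0.642750, PV = 1.253362
  t = 6.0000: CF_t = 1.950000, DF = 0.617435, PV = 1.203998
  t = 6.5000: CF_t = 1.950000, DF = 0.593117, PV = 1.156579
  t = 7.0000: CF_t = 1.950000, DF = 0.569757, PV = 1.111026
  t = 7.5000: CF_t = 1.950000, DF = 0.547317, PV = 1.067268
  t = 8.0000: CF_t = 1.950000, DF = 0.525761, PV = 1.025234
  t = 8.5000: CF_t = 1.950000, DF = 0.505054, PV = 0.984855
  t = 9.0000: CF_t = 1.950000, DF = 0.485162, PV = 0.946066
  t = 9.5000: CF_t = 1.950000, DF = 0.466054, PV = 0.908805
  t = 10.0000: CF_t = 101.950000, DF = 0.447698, PV = 45.642838
Price P = sum_t PV_t = 71.037836
Convexity numerator sum_t t*(t + 1/m) * CF_t / (1+y/m)^(m*t + 2):
  t = 0.5000: term = 0.864276
  t = 1.0000: term = 2.490709
  t = 1.5000: term = 4.785223
  t = 2.0000: term = 7.661261
  t = 2.5000: term = 11.039280
  t = 3.0000: term = 14.846295
  t = 3.5000: term = 19.015427
  t = 4.0000: term = 23.485501
  t = 4.5000: term = 28.200649
  t = 5.0000: term = 33.109952
  t = 5.5000: term = 38.167092
  t = 6.0000: term = 43.330032
  t = 6.5000: term = 48.560714
  t = 7.0000: term = 53.824777
  t = 7.5000: term = 59.091289
  t = 8.0000: term = 64.332495
  t = 8.5000: term = 69.523589
  t = 9.0000: term = 74.642493
  t = 9.5000: term = 79.669648
  t = 10.0000: term = 4422.425036
Convexity = (1/P) * sum = 5099.065736 / 71.037836 = 71.779576


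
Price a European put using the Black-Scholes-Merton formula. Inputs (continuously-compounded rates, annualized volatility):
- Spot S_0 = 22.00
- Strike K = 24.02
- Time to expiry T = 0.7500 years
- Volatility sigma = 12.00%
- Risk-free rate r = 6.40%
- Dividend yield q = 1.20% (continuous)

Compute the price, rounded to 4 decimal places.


Answer: Price = 1.5722

Derivation:
d1 = (ln(S/K) + (r - q + 0.5*sigma^2) * T) / (sigma * sqrt(T)) = -0.41804358
d2 = d1 - sigma * sqrt(T) = -0.52196663
exp(-rT) = 0.95313379; exp(-qT) = 0.99104038
P = K * exp(-rT) * N(-d2) - S_0 * exp(-qT) * N(-d1)
N(-d1) = 0.66204237; N(-d2) = 0.69915322
P = 24.0200 * 0.95313379 * 0.69915322 - 22.0000 * 0.99104038 * 0.66204237 = 1.5722


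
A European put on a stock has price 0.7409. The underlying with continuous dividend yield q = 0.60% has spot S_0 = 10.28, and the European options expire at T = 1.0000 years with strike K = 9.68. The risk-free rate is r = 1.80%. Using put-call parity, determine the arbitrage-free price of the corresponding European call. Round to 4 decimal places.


Answer: Call price = 1.4521

Derivation:
Put-call parity: C - P = S_0 * exp(-qT) - K * exp(-rT).
S_0 * exp(-qT) = 10.2800 * 0.99401796 = 10.21850467
K * exp(-rT) = 9.6800 * 0.98216103 = 9.50731879
C = P + S*exp(-qT) - K*exp(-rT)
C = 0.7409 + 10.21850467 - 9.50731879 = 1.4521


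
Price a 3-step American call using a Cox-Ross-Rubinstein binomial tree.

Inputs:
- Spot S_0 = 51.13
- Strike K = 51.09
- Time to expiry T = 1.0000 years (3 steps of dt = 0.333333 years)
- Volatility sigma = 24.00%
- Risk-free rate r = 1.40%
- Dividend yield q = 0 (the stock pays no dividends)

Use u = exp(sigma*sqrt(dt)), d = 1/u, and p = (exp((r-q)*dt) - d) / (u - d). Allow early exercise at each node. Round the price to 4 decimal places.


Answer: Price = V(0,0) = 5.6398

Derivation:
dt = T/N = 0.333333
u = exp(sigma*sqrt(dt)) = 1.148623; d = 1/u = 0.870607
p = (exp((r-q)*dt) - d) / (u - d) = 0.482239
Discount per step: exp(-r*dt) = 0.995344
Stock lattice S(k, i) with i counting down-moves:
  k=0: S(0,0) = 51.1300
  k=1: S(1,0) = 58.7291; S(1,1) = 44.5142
  k=2: S(2,0) = 67.4576; S(2,1) = 51.1300; S(2,2) = 38.7544
  k=3: S(3,0) = 77.4834; S(3,1) = 58.7291; S(3,2) = 44.5142; S(3,3) = 33.7398
Terminal payoffs V(N, i) = max(S_T - K, 0):
  V(3,0) = 26.393391; V(3,1) = 7.639108; V(3,2) = 0.000000; V(3,3) = 0.000000
Backward induction: V(k, i) = exp(-r*dt) * [p * V(k+1, i) + (1-p) * V(k+1, i+1)]; then take max(V_cont, immediate exercise) for American.
  V(2,0) = exp(-r*dt) * [p*26.393391 + (1-p)*7.639108] = 16.605484; exercise = 16.367619; V(2,0) = max -> 16.605484
  V(2,1) = exp(-r*dt) * [p*7.639108 + (1-p)*0.000000] = 3.666725; exercise = 0.040000; V(2,1) = max -> 3.666725
  V(2,2) = exp(-r*dt) * [p*0.000000 + (1-p)*0.000000] = 0.000000; exercise = 0.000000; V(2,2) = max -> 0.000000
  V(1,0) = exp(-r*dt) * [p*16.605484 + (1-p)*3.666725] = 9.860180; exercise = 7.639108; V(1,0) = max -> 9.860180
  V(1,1) = exp(-r*dt) * [p*3.666725 + (1-p)*0.000000] = 1.760006; exercise = 0.000000; V(1,1) = max -> 1.760006
  V(0,0) = exp(-r*dt) * [p*9.860180 + (1-p)*1.760006] = 5.639846; exercise = 0.040000; V(0,0) = max -> 5.639846
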